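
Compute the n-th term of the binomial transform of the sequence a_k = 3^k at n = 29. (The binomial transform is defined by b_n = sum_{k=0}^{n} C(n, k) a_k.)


With a_k = 3^k, b_n = sum_{k=0}^{n} C(n, k) 3^k = (1 + 3)^n by the binomial theorem.
For n = 29: (1 + 3)^29 = 4^29 = 288230376151711744.

288230376151711744


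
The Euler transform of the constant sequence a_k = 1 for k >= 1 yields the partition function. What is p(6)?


The Euler transform converts the sequence a_k = 1 into the number of integer partitions.
Using the recurrence or dynamic programming:
p(6) = 11

11


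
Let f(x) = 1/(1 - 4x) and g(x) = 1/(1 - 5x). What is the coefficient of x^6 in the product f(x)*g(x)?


The coefficient of x^n in f*g is the Cauchy product: sum_{k=0}^{n} a^k * b^(n-k).
With a=4, b=5, n=6:
sum_{k=0}^{6} 4^k * 5^(6-k)
= 61741

61741


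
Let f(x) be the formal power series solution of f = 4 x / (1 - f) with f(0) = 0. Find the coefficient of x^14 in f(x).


Apply Lagrange inversion: f = 4 x * phi(f) with phi(t) = 1/(1 - t), so
[x^n] f = 4^n * (1/n) [t^(n-1)] phi(t)^n = 4^n * (1/n) [t^(n-1)] (1 - t)^(-n) = 4^n * (1/n) C(2n - 2, n - 1) = 4^n * C_{n-1}.
For n = 14: C_13 = C(26, 13) / 14 = 10400600/14 = 742900.
With the 4^14 = 268435456 factor, the coefficient is 268435456 * 742900 = 199420700262400.

199420700262400


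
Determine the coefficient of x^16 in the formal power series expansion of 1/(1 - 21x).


The geometric series identity gives 1/(1 - c x) = sum_{k>=0} c^k x^k, so the coefficient of x^k is c^k.
Here c = 21 and k = 16.
Computing: 21^16 = 1430568690241985328321

1430568690241985328321


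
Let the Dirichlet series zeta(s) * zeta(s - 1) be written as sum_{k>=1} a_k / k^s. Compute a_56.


Convolution gives a_k = sum_{d | k} d * 1 = sum_{d | k} d = sigma(k), the sum of positive divisors of k.
For k = 56, the divisors are 1, 2, 4, 7, 8, 14, 28, 56, so
sigma(56) = 1 + 2 + 4 + 7 + 8 + 14 + 28 + 56 = 120.

120


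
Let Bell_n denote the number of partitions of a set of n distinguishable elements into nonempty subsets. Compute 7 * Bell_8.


Bell_8 can be computed from the Bell triangle or from Dobinski's identity Bell_n = (1/e) * sum_{k>=0} k^n / k!.
Computing Bell_8 = 4140.
Then 7 * 4140 = 28980.

28980


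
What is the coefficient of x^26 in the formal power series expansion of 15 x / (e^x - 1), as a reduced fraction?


The exponential generating function for Bernoulli numbers is
x / (e^x - 1) = sum_{k>=0} B_k x^k / k!.
So the coefficient of x^26 in 15 x / (e^x - 1) is 15 B_26 / 26!.
Computing: B_26 = 8553103/6, 26! = 403291461126605635584000000, giving
15 * 8553103/6 / 403291461126605635584000000 = 657931/12408968034664788787200000.

657931/12408968034664788787200000


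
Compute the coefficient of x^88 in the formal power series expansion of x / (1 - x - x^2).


Let f(x) = sum_{k>=0} a_k x^k. Multiplying f(x) * (1 - x - x^2) = x and matching coefficients gives a_0 = 0, a_1 = 1, and a_k = a_{k-1} + a_{k-2} for k >= 2. These are the Fibonacci numbers F_k.
Iterating from F_0 = 0, F_1 = 1:
F_0=0, F_1=1, F_2=1, F_3=2, F_4=3, F_5=5, F_6=8, F_7=13, F_8=21, F_9=34, ...
F_88 = 1100087778366101931.

1100087778366101931


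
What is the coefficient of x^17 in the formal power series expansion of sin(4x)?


The Maclaurin series is sin(t) = sum_{k>=0} (-1)^k t^(2k+1) / (2k+1)!, so substituting t = 4x, only odd powers of x are nonzero, with coefficient of x^(2k+1) equal to (-1)^k 4^(2k+1) / (2k+1)!.
Write 17 = 2*8 + 1, giving the coefficient (-1)^8 * 4^17 / 17! = 17179869184/355687428096000 = 524288/10854718875.

524288/10854718875


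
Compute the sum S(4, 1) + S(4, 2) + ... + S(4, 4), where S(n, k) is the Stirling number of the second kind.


By definition, S(n, k) counts partitions of an n-set into exactly k nonempty blocks.
Computing row n = 4 for k = 1..4:
S(4, k): 1, 7, 6, 1
Sum = 15. (This equals Bell_4 since the sum runs over all k.)

15


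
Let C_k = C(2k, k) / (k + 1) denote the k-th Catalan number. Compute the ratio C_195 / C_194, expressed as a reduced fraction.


Using C_k = (2k)! / (k! (k+1)!), the ratio C_{k+1}/C_k simplifies to
C_{k+1}/C_k = [(2k+2)! / ((k+1)! (k+2)!)] * [k! (k+1)! / (2k)!]
 = (2k+2)(2k+1) / ((k+1)(k+2)) = 2(2k+1) / (k+2).
For k = 194: 2(2*194 + 1) / (194 + 2) = 778/196 = 389/98.

389/98


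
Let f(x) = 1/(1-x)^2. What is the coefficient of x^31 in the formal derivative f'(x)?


Differentiate: d/dx [ 1/(1-x)^r ] = r / (1-x)^(r+1).
Here r = 2, so f'(x) = 2 / (1-x)^3.
The expansion of 1/(1-x)^(r+1) has coefficient of x^n equal to C(n+r, r).
So the coefficient of x^31 in f'(x) is
2 * C(33, 2) = 2 * 528 = 1056

1056


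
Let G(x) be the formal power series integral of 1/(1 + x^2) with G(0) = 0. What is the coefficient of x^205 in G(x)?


1/(1 + x^2) = sum_{j>=0} (-1)^j x^(2j). Integrating termwise with G(0) = 0:
G(x) = sum_{j>=0} (-1)^j x^(2j+1) / (2j+1) = arctan(x).
Only odd powers are nonzero. For x^205 write 205 = 2*102 + 1, giving
(-1)^102 / 205 = 1/205 = 1/205.

1/205


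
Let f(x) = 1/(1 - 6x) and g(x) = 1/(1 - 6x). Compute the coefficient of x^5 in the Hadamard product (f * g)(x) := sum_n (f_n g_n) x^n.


f has coefficients f_k = 6^k and g has coefficients g_k = 6^k, so the Hadamard product has coefficient (f*g)_k = 6^k * 6^k = 36^k.
For k = 5: 36^5 = 60466176.

60466176


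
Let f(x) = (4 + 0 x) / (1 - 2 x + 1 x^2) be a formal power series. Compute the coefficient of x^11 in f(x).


Write f(x) = sum_{k>=0} a_k x^k. Multiplying both sides by 1 - 2 x + 1 x^2 gives
(1 - 2 x + 1 x^2) sum_{k>=0} a_k x^k = 4 + 0 x.
Matching coefficients:
 x^0: a_0 = 4
 x^1: a_1 - 2 a_0 = 0  =>  a_1 = 2*4 + 0 = 8
 x^k (k >= 2): a_k = 2 a_{k-1} - 1 a_{k-2}.
Iterating: a_2 = 12, a_3 = 16, a_4 = 20, a_5 = 24, a_6 = 28, a_7 = 32, a_8 = 36, a_9 = 40, a_10 = 44, a_11 = 48.
So the coefficient of x^11 is 48.

48


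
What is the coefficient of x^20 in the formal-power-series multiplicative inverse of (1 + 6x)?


The inverse is 1/(1 + 6x). Apply the geometric identity 1/(1 - y) = sum_{k>=0} y^k with y = -6x:
1/(1 + 6x) = sum_{k>=0} (-6)^k x^k.
So the coefficient of x^20 is (-6)^20 = 3656158440062976.

3656158440062976


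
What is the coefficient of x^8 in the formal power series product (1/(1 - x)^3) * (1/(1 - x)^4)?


Combine the factors: (1/(1 - x)^3) * (1/(1 - x)^4) = 1/(1 - x)^7.
Then use 1/(1 - x)^r = sum_{k>=0} C(k + r - 1, r - 1) x^k with r = 7 and k = 8:
C(14, 6) = 3003.

3003


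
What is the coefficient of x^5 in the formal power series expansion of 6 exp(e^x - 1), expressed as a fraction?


exp(e^x - 1) is the exponential generating function for the Bell numbers Bell_k: exp(e^x - 1) = sum_{k>=0} Bell_k x^k / k!.
So the coefficient of x^5 in 6 exp(e^x - 1) is 6 Bell_5 / 5!.
Computing: Bell_5 = 52 and 5! = 120, giving
6 * 52/120 = 13/5.

13/5


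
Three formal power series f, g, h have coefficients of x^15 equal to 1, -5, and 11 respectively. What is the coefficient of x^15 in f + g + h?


Series addition is componentwise:
1 + -5 + 11
= 7

7


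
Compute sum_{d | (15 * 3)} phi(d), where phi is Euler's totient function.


First, 15 * 3 = 45. One classical identity is sum_{d | n} phi(d) = n (each k in [1, n] has a unique gcd with n, and among the k's with gcd(k, n) = n/d there are phi(d) of them). So the sum equals 45. We also verify directly:
Divisors of 45: 1, 3, 5, 9, 15, 45.
phi values: 1, 2, 4, 6, 8, 24.
Sum = 45.

45


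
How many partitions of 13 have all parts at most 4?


Using the generating function (1-x)^(-1)(1-x^2)^(-1)...(1-x^4)^(-1),
the coefficient of x^13 counts these restricted partitions.
Result = 39

39


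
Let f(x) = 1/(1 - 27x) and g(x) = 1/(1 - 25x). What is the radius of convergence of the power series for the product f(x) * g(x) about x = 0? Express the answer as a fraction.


The radius of 1/(1 - 27x) is 1/27 (nearest singularity at x = 1/27), and the radius of 1/(1 - 25x) is 1/25.
The product f(x)*g(x) = 1/((1 - 27x)(1 - 25x)) has singularities at both 1/27 and 1/25, so its radius of convergence is the distance to the nearest one:
min(1/27, 1/25) = 1/27.

1/27


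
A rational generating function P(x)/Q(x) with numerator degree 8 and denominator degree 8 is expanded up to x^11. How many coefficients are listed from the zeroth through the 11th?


Expanding up to x^11 gives the coefficients for x^0, x^1, ..., x^11.
That is 11 + 1 = 12 coefficients in total.

12


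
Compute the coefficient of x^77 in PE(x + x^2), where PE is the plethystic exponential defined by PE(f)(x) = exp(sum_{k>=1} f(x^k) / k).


With f(x) = x + x^2, the exponent is sum_{k>=1} (x^k + x^(2k)) / k = -ln(1 - x) - ln(1 - x^2). Exponentiating:
PE(x + x^2) = 1 / ((1 - x)(1 - x^2)).
This is the generating function for partitions of n into parts of size 1 or 2. The number of 2's can be any j in 0..38, and the rest are 1's, so
[x^77] = floor(77/2) + 1 = 39.

39


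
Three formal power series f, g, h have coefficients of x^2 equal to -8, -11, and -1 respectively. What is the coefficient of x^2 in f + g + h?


Series addition is componentwise:
-8 + -11 + -1
= -20

-20


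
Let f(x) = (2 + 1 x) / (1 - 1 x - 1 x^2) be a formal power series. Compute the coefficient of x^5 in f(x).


Write f(x) = sum_{k>=0} a_k x^k. Multiplying both sides by 1 - 1 x - 1 x^2 gives
(1 - 1 x - 1 x^2) sum_{k>=0} a_k x^k = 2 + 1 x.
Matching coefficients:
 x^0: a_0 = 2
 x^1: a_1 - 1 a_0 = 1  =>  a_1 = 1*2 + 1 = 3
 x^k (k >= 2): a_k = 1 a_{k-1} + 1 a_{k-2}.
Iterating: a_2 = 5, a_3 = 8, a_4 = 13, a_5 = 21.
So the coefficient of x^5 is 21.

21


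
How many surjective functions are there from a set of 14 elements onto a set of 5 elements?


By inclusion-exclusion on which target elements are missed, the number of surjections from an n-set onto a k-set is
surj(n, k) = sum_{j=0}^{k} (-1)^j C(k, j) (k - j)^n.
Equivalently surj(n, k) = k! * S(n, k), where S(n, k) is the Stirling number of the second kind.
For n = 14, k = 5:
S(14, 5) = 40075035, so
surj = 5! * 40075035 = 120 * 40075035 = 4809004200.

4809004200


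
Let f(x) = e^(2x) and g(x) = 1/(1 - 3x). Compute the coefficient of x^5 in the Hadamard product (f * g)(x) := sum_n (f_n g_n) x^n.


Expanding: f_k = 2^k/k! (from e^(2x)) and g_k = 3^k (from 1/(1 - 3x)). So the Hadamard coefficient (f * g)_k = 2^k 3^k / k! = (6)^k / k!.
For k = 5: 6^5/5! = 7776/120 = 324/5.

324/5


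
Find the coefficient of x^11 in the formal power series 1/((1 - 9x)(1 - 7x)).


By partial fractions or Cauchy convolution:
The coefficient equals sum_{k=0}^{11} 9^k * 7^(11-k).
= 134294124640

134294124640


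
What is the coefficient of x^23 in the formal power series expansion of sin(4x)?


The Maclaurin series is sin(t) = sum_{k>=0} (-1)^k t^(2k+1) / (2k+1)!, so substituting t = 4x, only odd powers of x are nonzero, with coefficient of x^(2k+1) equal to (-1)^k 4^(2k+1) / (2k+1)!.
Write 23 = 2*11 + 1, giving the coefficient (-1)^11 * 4^23 / 23! = -70368744177664/25852016738884976640000 = -134217728/49308808782358125.

-134217728/49308808782358125


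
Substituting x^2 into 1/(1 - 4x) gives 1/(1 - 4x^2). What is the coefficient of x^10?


The coefficient of x^(2m) in 1/(1 - 4x^2) is 4^m.
With n = 10 = 2*5, the coefficient is 4^5 = 1024.

1024


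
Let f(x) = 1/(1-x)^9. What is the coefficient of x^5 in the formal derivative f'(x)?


Differentiate: d/dx [ 1/(1-x)^r ] = r / (1-x)^(r+1).
Here r = 9, so f'(x) = 9 / (1-x)^10.
The expansion of 1/(1-x)^(r+1) has coefficient of x^n equal to C(n+r, r).
So the coefficient of x^5 in f'(x) is
9 * C(14, 9) = 9 * 2002 = 18018

18018


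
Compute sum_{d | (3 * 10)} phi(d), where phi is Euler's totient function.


First, 3 * 10 = 30. One classical identity is sum_{d | n} phi(d) = n (each k in [1, n] has a unique gcd with n, and among the k's with gcd(k, n) = n/d there are phi(d) of them). So the sum equals 30. We also verify directly:
Divisors of 30: 1, 2, 3, 5, 6, 10, 15, 30.
phi values: 1, 1, 2, 4, 2, 4, 8, 8.
Sum = 30.

30


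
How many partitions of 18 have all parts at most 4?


Using the generating function (1-x)^(-1)(1-x^2)^(-1)...(1-x^4)^(-1),
the coefficient of x^18 counts these restricted partitions.
Result = 84

84


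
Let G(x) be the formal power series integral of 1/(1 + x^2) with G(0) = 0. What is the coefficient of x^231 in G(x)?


1/(1 + x^2) = sum_{j>=0} (-1)^j x^(2j). Integrating termwise with G(0) = 0:
G(x) = sum_{j>=0} (-1)^j x^(2j+1) / (2j+1) = arctan(x).
Only odd powers are nonzero. For x^231 write 231 = 2*115 + 1, giving
(-1)^115 / 231 = -1/231 = -1/231.

-1/231


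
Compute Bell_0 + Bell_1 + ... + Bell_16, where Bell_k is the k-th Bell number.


Recall Bell_k counts set partitions of a k-set (with Bell_0 = 1 by convention).
Bell_0 through Bell_16: 1, 1, 2, 5, 15, 52, 203, 877, 4140, 21147, 115975, 678570, 4213597, 27644437, 190899322, 1382958545, 10480142147
Sum = 1 + 1 + 2 + 5 + 15 + 52 + 203 + 877 + 4140 + 21147 + 115975 + 678570 + 4213597 + 27644437 + 190899322 + 1382958545 + 10480142147 = 12086679036.

12086679036


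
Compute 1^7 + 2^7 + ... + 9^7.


This power sum has a closed form given by Faulhaber's formula
sum_{k=1}^{m} k^p = (1 / (p + 1)) * sum_{j=0}^{p} C(p + 1, j) B_j m^(p + 1 - j),
but for small m direct computation is fastest:
1 + 128 + 2187 + 16384 + 78125 + 279936 + 823543 + 2097152 + 4782969 = 8080425.

8080425


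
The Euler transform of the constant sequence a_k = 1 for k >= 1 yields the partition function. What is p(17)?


The Euler transform converts the sequence a_k = 1 into the number of integer partitions.
Using the recurrence or dynamic programming:
p(17) = 297

297


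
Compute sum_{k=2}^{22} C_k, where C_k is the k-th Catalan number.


C_2 through C_22: 2, 5, 14, 42, 132, 429, 1430, 4862, 16796, 58786, 208012, 742900, 2674440, 9694845, 35357670, 129644790, 477638700, 1767263190, 6564120420, 24466267020, 91482563640
Sum = 2 + 5 + 14 + 42 + 132 + 429 + 1430 + 4862 + 16796 + 58786 + 208012 + 742900 + 2674440 + 9694845 + 35357670 + 129644790 + 477638700 + 1767263190 + 6564120420 + 24466267020 + 91482563640
= 124936258125

124936258125


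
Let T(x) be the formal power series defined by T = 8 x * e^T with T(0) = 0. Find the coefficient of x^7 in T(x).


Apply the Lagrange inversion formula: if T = 8 x * phi(T) with phi(t) = e^t, then
[x^n] T = 8^n * (1/n) [t^(n-1)] phi(t)^n = 8^n * (1/n) [t^(n-1)] e^(n t) = 8^n * (1/n) * n^(n-1) / (n-1)! = 8^n * n^(n-1) / n!.
When c = 1 this is the Cayley count of rooted labeled trees on n vertices, divided by n!.
For n = 7: 8^7 * 7^6 / 7! = 2097152 * 117649/5040 = 2202927104/45.

2202927104/45


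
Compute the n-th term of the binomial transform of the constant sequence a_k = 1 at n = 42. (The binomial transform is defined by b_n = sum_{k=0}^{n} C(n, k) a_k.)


With a_k = 1 for all k, b_n = sum_{k=0}^{n} C(n, k) = 2^n by the binomial theorem.
For n = 42: 2^42 = 4398046511104.

4398046511104


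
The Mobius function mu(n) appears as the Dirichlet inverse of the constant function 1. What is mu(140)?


140 has a squared prime factor, so mu(140) = 0.
Factorization reveals a repeated prime.

0


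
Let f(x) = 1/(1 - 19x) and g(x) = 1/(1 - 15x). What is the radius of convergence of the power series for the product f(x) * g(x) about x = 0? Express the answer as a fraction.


The radius of 1/(1 - 19x) is 1/19 (nearest singularity at x = 1/19), and the radius of 1/(1 - 15x) is 1/15.
The product f(x)*g(x) = 1/((1 - 19x)(1 - 15x)) has singularities at both 1/19 and 1/15, so its radius of convergence is the distance to the nearest one:
min(1/19, 1/15) = 1/19.

1/19


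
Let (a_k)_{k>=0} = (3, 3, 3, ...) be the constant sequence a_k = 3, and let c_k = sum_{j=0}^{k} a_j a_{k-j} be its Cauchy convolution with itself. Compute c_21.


Since a_j = 3 for all j >= 0, the convolution sum becomes
c_k = sum_{j=0}^{k} 3 * 3 = 9 * (k + 1).
Equivalently, the generating function of (a_k) is 3/(1 - x) and its square is 9/(1 - x)^2 = sum_{k>=0} 9(k + 1) x^k.
For k = 21: 9 * 22 = 198.

198


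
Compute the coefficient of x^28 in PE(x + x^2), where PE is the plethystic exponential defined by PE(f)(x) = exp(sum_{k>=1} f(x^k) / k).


With f(x) = x + x^2, the exponent is sum_{k>=1} (x^k + x^(2k)) / k = -ln(1 - x) - ln(1 - x^2). Exponentiating:
PE(x + x^2) = 1 / ((1 - x)(1 - x^2)).
This is the generating function for partitions of n into parts of size 1 or 2. The number of 2's can be any j in 0..14, and the rest are 1's, so
[x^28] = floor(28/2) + 1 = 15.

15


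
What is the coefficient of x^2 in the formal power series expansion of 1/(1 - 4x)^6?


The general identity 1/(1 - c x)^r = sum_{k>=0} c^k C(k + r - 1, r - 1) x^k follows by substituting y = c x into 1/(1 - y)^r = sum_{k>=0} C(k + r - 1, r - 1) y^k.
For c = 4, r = 6, k = 2:
4^2 * C(7, 5) = 16 * 21 = 336.

336


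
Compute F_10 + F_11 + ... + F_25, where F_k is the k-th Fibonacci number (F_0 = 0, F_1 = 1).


Use the identity sum_{k=0}^{N} F_k = F_{N+2} - 1 (which follows from F_{k+2} - F_{k+1} = F_k). Then
sum_{k=10}^{25} F_k = (F_{27} - 1) - (F_{11} - 1) = F_{27} - F_{11}.
Computing: F_{27} = 196418, F_{11} = 89, so
Sum = 196418 - 89 = 196329.

196329


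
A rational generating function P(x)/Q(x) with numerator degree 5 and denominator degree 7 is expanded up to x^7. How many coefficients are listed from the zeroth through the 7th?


Expanding up to x^7 gives the coefficients for x^0, x^1, ..., x^7.
That is 7 + 1 = 8 coefficients in total.

8


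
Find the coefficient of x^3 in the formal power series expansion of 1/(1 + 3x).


Write 1/(1 + c x) = 1/(1 - (-c) x) and apply the geometric-series identity
1/(1 - y) = sum_{k>=0} y^k to get 1/(1 + c x) = sum_{k>=0} (-c)^k x^k.
So the coefficient of x^k is (-c)^k = (-1)^k * c^k.
Here c = 3 and k = 3:
(-3)^3 = -1 * 27 = -27

-27


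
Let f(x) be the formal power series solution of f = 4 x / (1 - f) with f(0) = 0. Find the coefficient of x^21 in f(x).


Apply Lagrange inversion: f = 4 x * phi(f) with phi(t) = 1/(1 - t), so
[x^n] f = 4^n * (1/n) [t^(n-1)] phi(t)^n = 4^n * (1/n) [t^(n-1)] (1 - t)^(-n) = 4^n * (1/n) C(2n - 2, n - 1) = 4^n * C_{n-1}.
For n = 21: C_20 = C(40, 20) / 21 = 137846528820/21 = 6564120420.
With the 4^21 = 4398046511104 factor, the coefficient is 4398046511104 * 6564120420 = 28869306911647523143680.

28869306911647523143680


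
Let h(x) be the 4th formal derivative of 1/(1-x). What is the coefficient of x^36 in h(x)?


Differentiating 4 times: d^4/dx^4 [1/(1-x)] = 4!/(1-x)^5.
The expansion 1/(1-x)^5 = sum_{k>=0} C(k+4, 4) x^k, so the coefficient of x^n in 4!/(1-x)^5 is 4! * C(n+4, 4).
For n = 36: 24 * C(40, 4) = 24 * 91390 = 2193360

2193360


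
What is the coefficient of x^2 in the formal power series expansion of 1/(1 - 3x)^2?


The general identity 1/(1 - c x)^r = sum_{k>=0} c^k C(k + r - 1, r - 1) x^k follows by substituting y = c x into 1/(1 - y)^r = sum_{k>=0} C(k + r - 1, r - 1) y^k.
For c = 3, r = 2, k = 2:
3^2 * C(3, 1) = 9 * 3 = 27.

27


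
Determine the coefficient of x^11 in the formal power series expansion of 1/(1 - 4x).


The geometric series identity gives 1/(1 - c x) = sum_{k>=0} c^k x^k, so the coefficient of x^k is c^k.
Here c = 4 and k = 11.
Computing: 4^11 = 4194304

4194304


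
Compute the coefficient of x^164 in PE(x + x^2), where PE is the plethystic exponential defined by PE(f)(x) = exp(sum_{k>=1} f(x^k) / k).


With f(x) = x + x^2, the exponent is sum_{k>=1} (x^k + x^(2k)) / k = -ln(1 - x) - ln(1 - x^2). Exponentiating:
PE(x + x^2) = 1 / ((1 - x)(1 - x^2)).
This is the generating function for partitions of n into parts of size 1 or 2. The number of 2's can be any j in 0..82, and the rest are 1's, so
[x^164] = floor(164/2) + 1 = 83.

83


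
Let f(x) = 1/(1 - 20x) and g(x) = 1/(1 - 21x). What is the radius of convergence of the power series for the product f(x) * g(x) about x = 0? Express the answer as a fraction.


The radius of 1/(1 - 20x) is 1/20 (nearest singularity at x = 1/20), and the radius of 1/(1 - 21x) is 1/21.
The product f(x)*g(x) = 1/((1 - 20x)(1 - 21x)) has singularities at both 1/20 and 1/21, so its radius of convergence is the distance to the nearest one:
min(1/20, 1/21) = 1/21.

1/21


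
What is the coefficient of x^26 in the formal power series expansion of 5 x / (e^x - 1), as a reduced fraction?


The exponential generating function for Bernoulli numbers is
x / (e^x - 1) = sum_{k>=0} B_k x^k / k!.
So the coefficient of x^26 in 5 x / (e^x - 1) is 5 B_26 / 26!.
Computing: B_26 = 8553103/6, 26! = 403291461126605635584000000, giving
5 * 8553103/6 / 403291461126605635584000000 = 657931/37226904103994366361600000.

657931/37226904103994366361600000


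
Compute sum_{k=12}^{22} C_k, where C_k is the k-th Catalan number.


C_12 through C_22: 208012, 742900, 2674440, 9694845, 35357670, 129644790, 477638700, 1767263190, 6564120420, 24466267020, 91482563640
Sum = 208012 + 742900 + 2674440 + 9694845 + 35357670 + 129644790 + 477638700 + 1767263190 + 6564120420 + 24466267020 + 91482563640
= 124936175627

124936175627


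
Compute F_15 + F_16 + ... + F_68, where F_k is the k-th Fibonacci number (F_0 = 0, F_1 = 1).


Use the identity sum_{k=0}^{N} F_k = F_{N+2} - 1 (which follows from F_{k+2} - F_{k+1} = F_k). Then
sum_{k=15}^{68} F_k = (F_{70} - 1) - (F_{16} - 1) = F_{70} - F_{16}.
Computing: F_{70} = 190392490709135, F_{16} = 987, so
Sum = 190392490709135 - 987 = 190392490708148.

190392490708148


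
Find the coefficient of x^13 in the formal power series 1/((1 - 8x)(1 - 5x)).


By partial fractions or Cauchy convolution:
The coefficient equals sum_{k=0}^{13} 8^k * 5^(13-k).
= 1463980998493

1463980998493


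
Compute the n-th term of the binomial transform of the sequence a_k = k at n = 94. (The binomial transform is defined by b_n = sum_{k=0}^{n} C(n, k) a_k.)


With a_k = k, b_n = sum_{k=0}^{n} C(n, k) k. Using k * C(n, k) = n * C(n-1, k-1) gives b_n = n * sum_{k>=1} C(n-1, k-1) = n * 2^(n-1).
For n = 94: 94 * 2^93 = 94 * 9903520314283042199192993792 = 930930909542605966724141416448.

930930909542605966724141416448


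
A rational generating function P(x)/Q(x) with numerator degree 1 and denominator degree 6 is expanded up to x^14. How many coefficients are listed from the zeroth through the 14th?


Expanding up to x^14 gives the coefficients for x^0, x^1, ..., x^14.
That is 14 + 1 = 15 coefficients in total.

15


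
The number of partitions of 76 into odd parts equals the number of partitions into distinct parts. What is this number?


Computing partitions of 76 into odd parts (1, 3, 5, ...):
Using the generating function prod_{k>=0} 1/(1-x^(2k+1)),
the count is 53250

53250


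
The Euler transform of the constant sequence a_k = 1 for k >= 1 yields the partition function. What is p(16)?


The Euler transform converts the sequence a_k = 1 into the number of integer partitions.
Using the recurrence or dynamic programming:
p(16) = 231

231


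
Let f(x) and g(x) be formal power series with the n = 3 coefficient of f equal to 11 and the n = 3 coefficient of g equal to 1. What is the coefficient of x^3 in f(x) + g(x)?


Addition of formal power series is termwise.
The coefficient of x^3 in f + g = 11 + 1
= 12

12


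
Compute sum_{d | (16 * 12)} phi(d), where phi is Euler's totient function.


First, 16 * 12 = 192. One classical identity is sum_{d | n} phi(d) = n (each k in [1, n] has a unique gcd with n, and among the k's with gcd(k, n) = n/d there are phi(d) of them). So the sum equals 192. We also verify directly:
Divisors of 192: 1, 2, 3, 4, 6, 8, 12, 16, 24, 32, 48, 64, 96, 192.
phi values: 1, 1, 2, 2, 2, 4, 4, 8, 8, 16, 16, 32, 32, 64.
Sum = 192.

192


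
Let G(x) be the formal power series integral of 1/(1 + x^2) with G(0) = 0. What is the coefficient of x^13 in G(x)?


1/(1 + x^2) = sum_{j>=0} (-1)^j x^(2j). Integrating termwise with G(0) = 0:
G(x) = sum_{j>=0} (-1)^j x^(2j+1) / (2j+1) = arctan(x).
Only odd powers are nonzero. For x^13 write 13 = 2*6 + 1, giving
(-1)^6 / 13 = 1/13 = 1/13.

1/13


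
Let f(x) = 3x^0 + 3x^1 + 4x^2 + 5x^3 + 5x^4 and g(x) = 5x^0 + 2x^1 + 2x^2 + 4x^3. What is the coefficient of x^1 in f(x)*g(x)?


Cauchy product at x^1:
3*2 + 3*5
= 21

21


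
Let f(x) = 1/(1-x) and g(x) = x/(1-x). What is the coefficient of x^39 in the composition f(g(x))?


First simplify the composition: f(g(x)) = 1/(1 - x/(1-x)) = (1-x)/((1-x) - x) = (1-x)/(1-2x).
Now extract the coefficient. Write (1-x)/(1-2x) = 1/(1-2x) - x/(1-2x).
The coefficient of x^n in 1/(1-2x) is 2^n, and in x/(1-2x) is 2^(n-1) (for n >= 1).
So the coefficient of x^39 is 2^39 - 2^38 = 549755813888 - 274877906944 = 274877906944.

274877906944


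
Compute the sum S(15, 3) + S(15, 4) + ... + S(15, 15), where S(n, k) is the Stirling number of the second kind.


By definition, S(n, k) counts partitions of an n-set into exactly k nonempty blocks.
Computing row n = 15 for k = 3..15:
S(15, k): 2375101, 42355950, 210766920, 420693273, 408741333, 216627840, 67128490, 12662650, 1479478, 106470, 4550, 105, 1
Sum = 1382942161.

1382942161


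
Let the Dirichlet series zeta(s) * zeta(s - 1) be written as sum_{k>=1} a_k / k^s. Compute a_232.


Convolution gives a_k = sum_{d | k} d * 1 = sum_{d | k} d = sigma(k), the sum of positive divisors of k.
For k = 232, the divisors are 1, 2, 4, 8, 29, 58, 116, 232, so
sigma(232) = 1 + 2 + 4 + 8 + 29 + 58 + 116 + 232 = 450.

450


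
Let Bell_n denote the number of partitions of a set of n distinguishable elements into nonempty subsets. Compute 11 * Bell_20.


Bell_20 can be computed from the Bell triangle or from Dobinski's identity Bell_n = (1/e) * sum_{k>=0} k^n / k!.
Computing Bell_20 = 51724158235372.
Then 11 * 51724158235372 = 568965740589092.

568965740589092


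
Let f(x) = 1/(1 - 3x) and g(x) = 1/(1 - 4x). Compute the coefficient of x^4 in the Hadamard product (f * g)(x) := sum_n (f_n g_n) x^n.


f has coefficients f_k = 3^k and g has coefficients g_k = 4^k, so the Hadamard product has coefficient (f*g)_k = 3^k * 4^k = 12^k.
For k = 4: 12^4 = 20736.

20736


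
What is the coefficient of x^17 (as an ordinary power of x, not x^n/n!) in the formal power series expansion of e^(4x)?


The exponential series is e^y = sum_{k>=0} y^k / k!. Substituting y = 4x gives
e^(4x) = sum_{k>=0} 4^k x^k / k!.
So the coefficient of x^n is a^n/n! with a = 4, n = 17:
4^17 / 17! = 17179869184/355687428096000 = 524288/10854718875

524288/10854718875


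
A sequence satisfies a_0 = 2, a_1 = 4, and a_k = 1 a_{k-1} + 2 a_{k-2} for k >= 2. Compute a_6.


The characteristic equation is t^2 - 1 t - 2 = 0, with roots r_1 = 2 and r_2 = -1 (so c_1 = r_1 + r_2, c_2 = -r_1 r_2 as required).
One can use the closed form a_n = A r_1^n + B r_2^n, but direct iteration is more reliable:
a_0 = 2, a_1 = 4, a_2 = 8, a_3 = 16, a_4 = 32, a_5 = 64, a_6 = 128.
So a_6 = 128.

128


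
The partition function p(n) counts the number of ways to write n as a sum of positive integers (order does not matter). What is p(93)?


Using the generating function prod_{k>=1} 1/(1-x^k), we compute p(93).
By dynamic programming over parts 1 through 93:
p(93) = 82010177

82010177


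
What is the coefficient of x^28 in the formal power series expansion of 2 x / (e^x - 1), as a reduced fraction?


The exponential generating function for Bernoulli numbers is
x / (e^x - 1) = sum_{k>=0} B_k x^k / k!.
So the coefficient of x^28 in 2 x / (e^x - 1) is 2 B_28 / 28!.
Computing: B_28 = -23749461029/870, 28! = 304888344611713860501504000000, giving
2 * -23749461029/870 / 304888344611713860501504000000 = -3392780147/18946632843727932759736320000000.

-3392780147/18946632843727932759736320000000


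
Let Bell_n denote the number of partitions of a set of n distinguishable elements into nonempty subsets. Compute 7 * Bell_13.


Bell_13 can be computed from the Bell triangle or from Dobinski's identity Bell_n = (1/e) * sum_{k>=0} k^n / k!.
Computing Bell_13 = 27644437.
Then 7 * 27644437 = 193511059.

193511059


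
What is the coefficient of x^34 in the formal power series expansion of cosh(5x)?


The Maclaurin series is cosh(t) = sum_{m>=0} t^(2m) / (2m)!, so substituting t = 5x, only even powers of x are nonzero, with coefficient of x^(2m) equal to 5^(2m) / (2m)!.
For x^34 the coefficient is 5^34/34! = 582076609134674072265625/295232799039604140847618609643520000000 = 7450580596923828125/3778979827706933002849518203437056.

7450580596923828125/3778979827706933002849518203437056


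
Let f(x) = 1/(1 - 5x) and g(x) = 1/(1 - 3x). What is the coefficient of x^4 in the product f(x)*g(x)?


The coefficient of x^n in f*g is the Cauchy product: sum_{k=0}^{n} a^k * b^(n-k).
With a=5, b=3, n=4:
sum_{k=0}^{4} 5^k * 3^(4-k)
= 1441

1441


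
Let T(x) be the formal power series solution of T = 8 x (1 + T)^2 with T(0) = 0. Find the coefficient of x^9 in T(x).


Apply the Lagrange inversion formula: if T = 8 x * phi(T) with phi(t) = (1 + t)^2, then [x^n] T = 8^n * (1/n) [t^(n-1)] phi(t)^n = 8^n * (1/n) [t^(n-1)] (1 + t)^(2n) = 8^n * (1/n) C(2n, n-1).
Using the identity C(2n, n-1) = C(2n, n) * n / (n+1), the unscaled factor equals C(2n, n) / (n+1) = C_n, the n-th Catalan number.
For n = 9: C_9 = C(18, 9) / 10 = 48620/10 = 4862.
With the 8^9 = 134217728 factor, the coefficient is 134217728 * 4862 = 652566593536.

652566593536


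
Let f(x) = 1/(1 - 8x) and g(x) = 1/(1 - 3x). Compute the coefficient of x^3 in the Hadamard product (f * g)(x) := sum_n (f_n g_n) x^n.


f has coefficients f_k = 8^k and g has coefficients g_k = 3^k, so the Hadamard product has coefficient (f*g)_k = 8^k * 3^k = 24^k.
For k = 3: 24^3 = 13824.

13824


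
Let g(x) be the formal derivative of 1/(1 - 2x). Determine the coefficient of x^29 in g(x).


Differentiate termwise: d/dx sum_{k>=0} 2^k x^k = sum_{k>=1} k 2^k x^(k-1) = sum_{j>=0} (j+1) 2^(j+1) x^j.
Equivalently, d/dx [1/(1 - 2x)] = 2/(1 - 2x)^2.
For j = 29: 30 * 2^30 = 30 * 1073741824 = 32212254720.

32212254720


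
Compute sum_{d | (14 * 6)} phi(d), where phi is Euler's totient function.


First, 14 * 6 = 84. One classical identity is sum_{d | n} phi(d) = n (each k in [1, n] has a unique gcd with n, and among the k's with gcd(k, n) = n/d there are phi(d) of them). So the sum equals 84. We also verify directly:
Divisors of 84: 1, 2, 3, 4, 6, 7, 12, 14, 21, 28, 42, 84.
phi values: 1, 1, 2, 2, 2, 6, 4, 6, 12, 12, 12, 24.
Sum = 84.

84


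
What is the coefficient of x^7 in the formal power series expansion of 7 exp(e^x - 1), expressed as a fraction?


exp(e^x - 1) is the exponential generating function for the Bell numbers Bell_k: exp(e^x - 1) = sum_{k>=0} Bell_k x^k / k!.
So the coefficient of x^7 in 7 exp(e^x - 1) is 7 Bell_7 / 7!.
Computing: Bell_7 = 877 and 7! = 5040, giving
7 * 877/5040 = 877/720.

877/720


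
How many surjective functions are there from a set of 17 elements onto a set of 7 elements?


By inclusion-exclusion on which target elements are missed, the number of surjections from an n-set onto a k-set is
surj(n, k) = sum_{j=0}^{k} (-1)^j C(k, j) (k - j)^n.
Equivalently surj(n, k) = k! * S(n, k), where S(n, k) is the Stirling number of the second kind.
For n = 17, k = 7:
S(17, 7) = 25708104786, so
surj = 7! * 25708104786 = 5040 * 25708104786 = 129568848121440.

129568848121440


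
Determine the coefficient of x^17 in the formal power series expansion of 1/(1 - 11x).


The geometric series identity gives 1/(1 - c x) = sum_{k>=0} c^k x^k, so the coefficient of x^k is c^k.
Here c = 11 and k = 17.
Computing: 11^17 = 505447028499293771

505447028499293771


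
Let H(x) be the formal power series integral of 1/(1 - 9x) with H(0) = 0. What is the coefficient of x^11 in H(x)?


1/(1 - 9x) = sum_{k>=0} 9^k x^k. Integrating termwise with H(0) = 0:
H(x) = sum_{k>=0} 9^k x^(k+1) / (k+1) = sum_{m>=1} 9^(m-1) x^m / m.
For m = 11: 9^10/11 = 3486784401/11 = 3486784401/11.

3486784401/11


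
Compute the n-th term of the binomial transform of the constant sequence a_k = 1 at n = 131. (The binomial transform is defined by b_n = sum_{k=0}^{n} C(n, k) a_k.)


With a_k = 1 for all k, b_n = sum_{k=0}^{n} C(n, k) = 2^n by the binomial theorem.
For n = 131: 2^131 = 2722258935367507707706996859454145691648.

2722258935367507707706996859454145691648


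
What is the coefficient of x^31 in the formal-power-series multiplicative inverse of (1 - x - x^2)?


Let the inverse be f(x) = sum_{k>=0} a_k x^k. From f(x) * (1 - x - x^2) = 1 and matching coefficients:
 x^0: a_0 = 1.
 x^1: a_1 - a_0 = 0, so a_1 = 1.
 x^k (k >= 2): a_k - a_{k-1} - a_{k-2} = 0, i.e. a_k = a_{k-1} + a_{k-2}.
This is the Fibonacci-type recurrence shifted so that a_0 = a_1 = 1.
Iterating: a_0=1, a_1=1, a_2=2, a_3=3, a_4=5, a_5=8, a_6=13, a_7=21, a_8=34, a_9=55, ...
a_31 = 2178309.

2178309


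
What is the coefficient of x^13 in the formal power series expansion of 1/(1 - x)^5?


The expansion 1/(1 - x)^r = sum_{k>=0} C(k + r - 1, r - 1) x^k follows from the multiset / negative-binomial theorem (or from repeated differentiation of the geometric series).
For r = 5 and k = 13:
C(17, 4) = 355687428096000 / (24 * 6227020800) = 2380.

2380


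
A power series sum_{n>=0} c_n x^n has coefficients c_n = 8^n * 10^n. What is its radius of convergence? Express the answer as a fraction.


By the root test (Cauchy-Hadamard), the radius is R = 1 / limsup_n |c_n|^(1/n).
Here |c_n|^(1/n) = (8^n * 10^n)^(1/n) = 8 * 10 = 80 for all n.
So R = 1/80 = 1/80.

1/80


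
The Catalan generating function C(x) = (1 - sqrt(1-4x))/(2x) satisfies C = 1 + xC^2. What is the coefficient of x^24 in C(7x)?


Substituting x -> 7x scales the n-th coefficient by 7^n, so [x^24] C(7x) = 7^24 * C_24.
C_24 = C(2*24, 24)/(25) = 32247603683100/25 = 1289904147324.
So 7^24 * 1289904147324 = 191581231380566414401 * 1289904147324 = 247121424907231472112073939212924.

247121424907231472112073939212924


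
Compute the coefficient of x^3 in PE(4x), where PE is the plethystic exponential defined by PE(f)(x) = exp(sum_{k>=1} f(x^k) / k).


With f(x) = 4x, the exponent is sum_{k>=1} 4 x^k / k = 4 * (-ln(1 - x)). Exponentiating:
PE(4x) = exp(-4 ln(1 - x)) = 1/(1 - x)^4.
By the negative binomial expansion, [x^n] 1/(1 - x)^4 = C(n + 3, 3).
For n = 3: C(6, 3) = 20.

20


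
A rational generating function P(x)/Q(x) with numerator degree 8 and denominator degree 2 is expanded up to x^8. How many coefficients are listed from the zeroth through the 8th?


Expanding up to x^8 gives the coefficients for x^0, x^1, ..., x^8.
That is 8 + 1 = 9 coefficients in total.

9


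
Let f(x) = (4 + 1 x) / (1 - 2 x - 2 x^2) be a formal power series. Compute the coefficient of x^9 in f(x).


Write f(x) = sum_{k>=0} a_k x^k. Multiplying both sides by 1 - 2 x - 2 x^2 gives
(1 - 2 x - 2 x^2) sum_{k>=0} a_k x^k = 4 + 1 x.
Matching coefficients:
 x^0: a_0 = 4
 x^1: a_1 - 2 a_0 = 1  =>  a_1 = 2*4 + 1 = 9
 x^k (k >= 2): a_k = 2 a_{k-1} + 2 a_{k-2}.
Iterating: a_2 = 26, a_3 = 70, a_4 = 192, a_5 = 524, a_6 = 1432, a_7 = 3912, a_8 = 10688, a_9 = 29200.
So the coefficient of x^9 is 29200.

29200


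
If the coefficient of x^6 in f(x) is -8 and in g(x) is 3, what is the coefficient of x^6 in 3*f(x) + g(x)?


Scalar multiplication scales coefficients: 3 * -8 = -24.
Then add the g coefficient: -24 + 3
= -21

-21


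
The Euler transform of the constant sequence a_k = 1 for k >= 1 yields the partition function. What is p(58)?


The Euler transform converts the sequence a_k = 1 into the number of integer partitions.
Using the recurrence or dynamic programming:
p(58) = 715220

715220


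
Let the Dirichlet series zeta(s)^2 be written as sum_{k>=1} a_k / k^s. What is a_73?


The Dirichlet convolution of the constant function 1 with itself gives (1 * 1)(k) = sum_{d | k} 1 = d(k), the number of positive divisors of k.
Since zeta(s) = sum_{k>=1} 1/k^s, we have zeta(s)^2 = sum_{k>=1} d(k)/k^s, so a_k = d(k).
For k = 73: the divisors are 1, 73.
Count = 2.

2


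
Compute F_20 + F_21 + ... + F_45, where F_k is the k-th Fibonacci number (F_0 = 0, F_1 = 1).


Use the identity sum_{k=0}^{N} F_k = F_{N+2} - 1 (which follows from F_{k+2} - F_{k+1} = F_k). Then
sum_{k=20}^{45} F_k = (F_{47} - 1) - (F_{21} - 1) = F_{47} - F_{21}.
Computing: F_{47} = 2971215073, F_{21} = 10946, so
Sum = 2971215073 - 10946 = 2971204127.

2971204127


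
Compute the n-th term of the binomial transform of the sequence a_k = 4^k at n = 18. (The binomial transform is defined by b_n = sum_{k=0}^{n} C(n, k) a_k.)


With a_k = 4^k, b_n = sum_{k=0}^{n} C(n, k) 4^k = (1 + 4)^n by the binomial theorem.
For n = 18: (1 + 4)^18 = 5^18 = 3814697265625.

3814697265625


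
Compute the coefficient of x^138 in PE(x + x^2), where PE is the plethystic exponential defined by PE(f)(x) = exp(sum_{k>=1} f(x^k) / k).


With f(x) = x + x^2, the exponent is sum_{k>=1} (x^k + x^(2k)) / k = -ln(1 - x) - ln(1 - x^2). Exponentiating:
PE(x + x^2) = 1 / ((1 - x)(1 - x^2)).
This is the generating function for partitions of n into parts of size 1 or 2. The number of 2's can be any j in 0..69, and the rest are 1's, so
[x^138] = floor(138/2) + 1 = 70.

70


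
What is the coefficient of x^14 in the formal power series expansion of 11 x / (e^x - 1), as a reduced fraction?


The exponential generating function for Bernoulli numbers is
x / (e^x - 1) = sum_{k>=0} B_k x^k / k!.
So the coefficient of x^14 in 11 x / (e^x - 1) is 11 B_14 / 14!.
Computing: B_14 = 7/6, 14! = 87178291200, giving
11 * 7/6 / 87178291200 = 1/6793113600.

1/6793113600


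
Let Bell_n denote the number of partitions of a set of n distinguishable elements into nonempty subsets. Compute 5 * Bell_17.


Bell_17 can be computed from the Bell triangle or from Dobinski's identity Bell_n = (1/e) * sum_{k>=0} k^n / k!.
Computing Bell_17 = 82864869804.
Then 5 * 82864869804 = 414324349020.

414324349020


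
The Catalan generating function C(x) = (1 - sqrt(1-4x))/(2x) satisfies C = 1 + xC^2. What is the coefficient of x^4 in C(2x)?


Substituting x -> 2x scales the n-th coefficient by 2^n, so [x^4] C(2x) = 2^4 * C_4.
C_4 = C(2*4, 4)/(5) = 70/5 = 14.
So 2^4 * 14 = 16 * 14 = 224.

224


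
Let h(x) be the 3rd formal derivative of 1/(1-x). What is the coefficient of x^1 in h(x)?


Differentiating 3 times: d^3/dx^3 [1/(1-x)] = 3!/(1-x)^4.
The expansion 1/(1-x)^4 = sum_{k>=0} C(k+3, 3) x^k, so the coefficient of x^n in 3!/(1-x)^4 is 3! * C(n+3, 3).
For n = 1: 6 * C(4, 3) = 6 * 4 = 24

24


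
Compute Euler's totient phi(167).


phi(n) counts integers in [1, n] coprime to n. Using the multiplicative formula phi(n) = n * prod_{p | n} (1 - 1/p):
167 = 167, so
phi(167) = 167 * (1 - 1/167) = 166.

166


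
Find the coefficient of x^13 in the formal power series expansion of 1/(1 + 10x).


Write 1/(1 + c x) = 1/(1 - (-c) x) and apply the geometric-series identity
1/(1 - y) = sum_{k>=0} y^k to get 1/(1 + c x) = sum_{k>=0} (-c)^k x^k.
So the coefficient of x^k is (-c)^k = (-1)^k * c^k.
Here c = 10 and k = 13:
(-10)^13 = -1 * 10000000000000 = -10000000000000

-10000000000000


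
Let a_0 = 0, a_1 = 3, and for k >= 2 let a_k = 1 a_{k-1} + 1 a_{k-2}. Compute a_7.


Iterating the recurrence forward:
a_0 = 0
a_1 = 3
a_2 = 1*3 + 1*0 = 3
a_3 = 1*3 + 1*3 = 6
a_4 = 1*6 + 1*3 = 9
a_5 = 1*9 + 1*6 = 15
a_6 = 1*15 + 1*9 = 24
a_7 = 1*24 + 1*15 = 39
So a_7 = 39.

39


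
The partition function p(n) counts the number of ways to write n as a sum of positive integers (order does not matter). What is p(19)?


Using the generating function prod_{k>=1} 1/(1-x^k), we compute p(19).
By dynamic programming over parts 1 through 19:
p(19) = 490

490


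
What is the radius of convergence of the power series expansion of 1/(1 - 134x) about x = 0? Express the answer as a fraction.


Expanding 1/(1 - 134x) = sum_{k>=0} 134^k x^k, the series converges when |134x| < 1, i.e., |x| < 1/134.
So the radius of convergence is 1/134 = 1/134.

1/134


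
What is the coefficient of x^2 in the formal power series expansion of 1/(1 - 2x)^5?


The general identity 1/(1 - c x)^r = sum_{k>=0} c^k C(k + r - 1, r - 1) x^k follows by substituting y = c x into 1/(1 - y)^r = sum_{k>=0} C(k + r - 1, r - 1) y^k.
For c = 2, r = 5, k = 2:
2^2 * C(6, 4) = 4 * 15 = 60.

60
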